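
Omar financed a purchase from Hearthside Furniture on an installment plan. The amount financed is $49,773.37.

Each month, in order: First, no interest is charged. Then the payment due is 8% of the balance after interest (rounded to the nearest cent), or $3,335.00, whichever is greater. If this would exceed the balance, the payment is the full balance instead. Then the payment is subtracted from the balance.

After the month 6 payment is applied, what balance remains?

$28,752.93

Month 1: $49,773.37 − $3,981.87 → $45,791.50
Month 2: $45,791.50 − $3,663.32 → $42,128.18
Month 3: $42,128.18 − $3,370.25 → $38,757.93
Month 4: $38,757.93 − $3,335.00 → $35,422.93
Month 5: $35,422.93 − $3,335.00 → $32,087.93
Month 6: $32,087.93 − $3,335.00 → $28,752.93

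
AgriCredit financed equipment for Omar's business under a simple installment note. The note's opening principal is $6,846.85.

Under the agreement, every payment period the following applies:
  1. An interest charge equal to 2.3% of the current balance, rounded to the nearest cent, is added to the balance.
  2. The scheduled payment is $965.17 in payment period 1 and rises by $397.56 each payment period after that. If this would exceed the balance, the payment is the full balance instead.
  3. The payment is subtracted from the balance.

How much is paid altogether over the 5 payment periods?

Payment period 1: opening $6,846.85; interest $157.48 → $7,004.33; payment $965.17; balance $6,039.16
Payment period 2: opening $6,039.16; interest $138.90 → $6,178.06; payment $1,362.73; balance $4,815.33
Payment period 3: opening $4,815.33; interest $110.75 → $4,926.08; payment $1,760.29; balance $3,165.79
Payment period 4: opening $3,165.79; interest $72.81 → $3,238.60; payment $2,157.85; balance $1,080.75
Payment period 5: opening $1,080.75; interest $24.86 → $1,105.61; payment $1,105.61; balance $0.00
Total paid: $7,351.65

$7,351.65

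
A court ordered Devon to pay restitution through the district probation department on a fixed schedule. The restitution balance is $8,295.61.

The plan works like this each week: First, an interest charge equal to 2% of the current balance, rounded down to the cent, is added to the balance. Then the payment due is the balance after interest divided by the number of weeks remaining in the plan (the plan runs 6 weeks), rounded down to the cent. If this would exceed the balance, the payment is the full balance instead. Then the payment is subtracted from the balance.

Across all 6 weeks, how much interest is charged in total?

$600.42

# | Opening | Interest | Payment | End bal
1 | $8,295.61 | $165.91 | $1,410.25 | $7,051.27
2 | $7,051.27 | $141.02 | $1,438.45 | $5,753.84
3 | $5,753.84 | $115.07 | $1,467.22 | $4,401.69
4 | $4,401.69 | $88.03 | $1,496.57 | $2,993.15
5 | $2,993.15 | $59.86 | $1,526.50 | $1,526.51
6 | $1,526.51 | $30.53 | $1,557.04 | $0.00
Total interest: $165.91 + $141.02 + $115.07 + $88.03 + $59.86 + $30.53 = $600.42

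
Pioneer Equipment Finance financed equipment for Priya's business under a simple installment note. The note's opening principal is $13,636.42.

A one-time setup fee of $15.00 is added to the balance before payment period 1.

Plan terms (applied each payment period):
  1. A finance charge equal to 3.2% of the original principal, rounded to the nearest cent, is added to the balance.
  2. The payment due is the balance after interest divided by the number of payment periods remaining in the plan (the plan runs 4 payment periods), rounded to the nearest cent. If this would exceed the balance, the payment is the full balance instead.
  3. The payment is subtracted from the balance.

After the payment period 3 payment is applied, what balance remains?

Payment period 1: $13,651.42 +$436.37 interest = $14,087.79; pay $3,521.95 → $10,565.84
Payment period 2: $10,565.84 +$436.37 interest = $11,002.21; pay $3,667.40 → $7,334.81
Payment period 3: $7,334.81 +$436.37 interest = $7,771.18; pay $3,885.59 → $3,885.59

$3,885.59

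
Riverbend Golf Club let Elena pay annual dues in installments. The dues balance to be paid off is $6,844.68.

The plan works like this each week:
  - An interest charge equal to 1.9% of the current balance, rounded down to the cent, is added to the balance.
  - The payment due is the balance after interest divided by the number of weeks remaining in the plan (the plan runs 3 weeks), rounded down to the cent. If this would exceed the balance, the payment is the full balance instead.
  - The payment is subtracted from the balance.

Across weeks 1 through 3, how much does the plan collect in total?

$7,108.07

Week 1: $6,844.68 +$130.04 interest = $6,974.72; pay $2,324.90 → $4,649.82
Week 2: $4,649.82 +$88.34 interest = $4,738.16; pay $2,369.08 → $2,369.08
Week 3: $2,369.08 +$45.01 interest = $2,414.09; pay $2,414.09 → $0.00
Total paid: $7,108.07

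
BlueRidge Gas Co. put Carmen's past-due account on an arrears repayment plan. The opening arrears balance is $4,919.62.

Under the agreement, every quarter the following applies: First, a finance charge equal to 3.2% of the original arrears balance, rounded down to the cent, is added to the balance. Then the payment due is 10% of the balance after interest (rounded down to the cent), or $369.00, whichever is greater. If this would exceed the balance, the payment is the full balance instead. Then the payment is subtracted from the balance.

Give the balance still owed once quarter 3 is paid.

Quarter 1: $4,919.62 +$157.42 interest = $5,077.04; pay $507.70 → $4,569.34
Quarter 2: $4,569.34 +$157.42 interest = $4,726.76; pay $472.67 → $4,254.09
Quarter 3: $4,254.09 +$157.42 interest = $4,411.51; pay $441.15 → $3,970.36

$3,970.36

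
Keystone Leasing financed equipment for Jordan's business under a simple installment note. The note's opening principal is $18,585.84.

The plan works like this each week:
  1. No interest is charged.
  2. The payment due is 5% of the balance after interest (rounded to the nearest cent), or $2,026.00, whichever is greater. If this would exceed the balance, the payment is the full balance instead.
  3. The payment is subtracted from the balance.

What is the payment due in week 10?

$351.84

Week 1: $18,585.84 − $2,026.00 → $16,559.84
Week 2: $16,559.84 − $2,026.00 → $14,533.84
Week 3: $14,533.84 − $2,026.00 → $12,507.84
Week 4: $12,507.84 − $2,026.00 → $10,481.84
Week 5: $10,481.84 − $2,026.00 → $8,455.84
Week 6: $8,455.84 − $2,026.00 → $6,429.84
Week 7: $6,429.84 − $2,026.00 → $4,403.84
Week 8: $4,403.84 − $2,026.00 → $2,377.84
Week 9: $2,377.84 − $2,026.00 → $351.84
Week 10: $351.84 − $351.84 → $0.00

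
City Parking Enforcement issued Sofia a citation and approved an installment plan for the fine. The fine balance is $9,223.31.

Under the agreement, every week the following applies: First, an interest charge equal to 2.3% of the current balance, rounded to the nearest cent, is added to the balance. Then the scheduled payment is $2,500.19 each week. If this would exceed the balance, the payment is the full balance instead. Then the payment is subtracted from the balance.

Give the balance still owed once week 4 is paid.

$0.00

Week 1: opening $9,223.31; interest $212.14 → $9,435.45; payment $2,500.19; balance $6,935.26
Week 2: opening $6,935.26; interest $159.51 → $7,094.77; payment $2,500.19; balance $4,594.58
Week 3: opening $4,594.58; interest $105.68 → $4,700.26; payment $2,500.19; balance $2,200.07
Week 4: opening $2,200.07; interest $50.60 → $2,250.67; payment $2,250.67; balance $0.00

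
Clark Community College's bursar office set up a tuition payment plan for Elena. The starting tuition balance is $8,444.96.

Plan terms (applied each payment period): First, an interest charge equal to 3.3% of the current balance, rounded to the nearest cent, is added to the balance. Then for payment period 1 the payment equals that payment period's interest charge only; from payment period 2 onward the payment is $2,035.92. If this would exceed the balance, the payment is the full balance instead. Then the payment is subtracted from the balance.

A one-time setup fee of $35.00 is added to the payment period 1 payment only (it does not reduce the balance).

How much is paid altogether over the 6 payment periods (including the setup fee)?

$9,552.70

Payment period 1: $8,444.96 +$278.68 interest = $8,723.64; pay $278.68 (+ $35.00 fee) → $8,444.96
Payment period 2: $8,444.96 +$278.68 interest = $8,723.64; pay $2,035.92 → $6,687.72
Payment period 3: $6,687.72 +$220.69 interest = $6,908.41; pay $2,035.92 → $4,872.49
Payment period 4: $4,872.49 +$160.79 interest = $5,033.28; pay $2,035.92 → $2,997.36
Payment period 5: $2,997.36 +$98.91 interest = $3,096.27; pay $2,035.92 → $1,060.35
Payment period 6: $1,060.35 +$34.99 interest = $1,095.34; pay $1,095.34 → $0.00
Total paid: $9,552.70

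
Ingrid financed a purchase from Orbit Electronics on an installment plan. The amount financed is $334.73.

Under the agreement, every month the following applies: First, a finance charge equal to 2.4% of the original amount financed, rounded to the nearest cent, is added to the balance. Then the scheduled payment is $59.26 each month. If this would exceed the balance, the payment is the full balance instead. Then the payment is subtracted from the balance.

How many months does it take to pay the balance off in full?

7

Month 1: opening $334.73; interest $8.03 → $342.76; payment $59.26; balance $283.50
Month 2: opening $283.50; interest $8.03 → $291.53; payment $59.26; balance $232.27
Month 3: opening $232.27; interest $8.03 → $240.30; payment $59.26; balance $181.04
Month 4: opening $181.04; interest $8.03 → $189.07; payment $59.26; balance $129.81
Month 5: opening $129.81; interest $8.03 → $137.84; payment $59.26; balance $78.58
Month 6: opening $78.58; interest $8.03 → $86.61; payment $59.26; balance $27.35
Month 7: opening $27.35; interest $8.03 → $35.38; payment $35.38; balance $0.00
Balance reaches $0.00 in month 7.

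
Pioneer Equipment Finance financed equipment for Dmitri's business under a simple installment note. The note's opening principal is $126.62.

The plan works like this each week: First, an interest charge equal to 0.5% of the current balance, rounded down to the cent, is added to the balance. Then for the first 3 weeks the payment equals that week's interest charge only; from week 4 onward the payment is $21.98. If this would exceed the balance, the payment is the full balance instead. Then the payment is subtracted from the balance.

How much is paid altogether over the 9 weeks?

Week 1: $126.62 +$0.63 interest = $127.25; pay $0.63 → $126.62
Week 2: $126.62 +$0.63 interest = $127.25; pay $0.63 → $126.62
Week 3: $126.62 +$0.63 interest = $127.25; pay $0.63 → $126.62
Week 4: $126.62 +$0.63 interest = $127.25; pay $21.98 → $105.27
Week 5: $105.27 +$0.52 interest = $105.79; pay $21.98 → $83.81
Week 6: $83.81 +$0.41 interest = $84.22; pay $21.98 → $62.24
Week 7: $62.24 +$0.31 interest = $62.55; pay $21.98 → $40.57
Week 8: $40.57 +$0.20 interest = $40.77; pay $21.98 → $18.79
Week 9: $18.79 +$0.09 interest = $18.88; pay $18.88 → $0.00
Total paid: $130.67

$130.67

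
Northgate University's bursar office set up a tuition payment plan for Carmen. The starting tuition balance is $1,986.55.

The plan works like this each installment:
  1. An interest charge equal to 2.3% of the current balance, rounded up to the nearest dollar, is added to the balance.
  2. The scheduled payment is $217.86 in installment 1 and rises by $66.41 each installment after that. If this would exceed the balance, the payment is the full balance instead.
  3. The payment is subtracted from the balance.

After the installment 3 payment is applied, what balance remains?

$1,258.74

Installment 1: opening $1,986.55; interest $46.00 → $2,032.55; payment $217.86; balance $1,814.69
Installment 2: opening $1,814.69; interest $42.00 → $1,856.69; payment $284.27; balance $1,572.42
Installment 3: opening $1,572.42; interest $37.00 → $1,609.42; payment $350.68; balance $1,258.74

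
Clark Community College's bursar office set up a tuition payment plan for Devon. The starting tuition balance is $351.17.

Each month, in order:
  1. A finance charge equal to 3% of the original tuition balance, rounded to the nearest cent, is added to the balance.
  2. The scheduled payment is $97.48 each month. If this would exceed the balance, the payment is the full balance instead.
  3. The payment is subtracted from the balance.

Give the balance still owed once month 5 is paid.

Month 1: opening $351.17; interest $10.54 → $361.71; payment $97.48; balance $264.23
Month 2: opening $264.23; interest $10.54 → $274.77; payment $97.48; balance $177.29
Month 3: opening $177.29; interest $10.54 → $187.83; payment $97.48; balance $90.35
Month 4: opening $90.35; interest $10.54 → $100.89; payment $97.48; balance $3.41
Month 5: opening $3.41; interest $10.54 → $13.95; payment $13.95; balance $0.00

$0.00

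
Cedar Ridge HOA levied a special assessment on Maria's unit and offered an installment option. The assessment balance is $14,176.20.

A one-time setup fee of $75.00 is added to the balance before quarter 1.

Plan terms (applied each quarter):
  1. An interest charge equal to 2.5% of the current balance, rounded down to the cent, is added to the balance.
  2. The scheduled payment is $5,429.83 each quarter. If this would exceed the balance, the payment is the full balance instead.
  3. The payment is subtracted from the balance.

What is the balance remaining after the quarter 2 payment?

Quarter 1: $14,251.20 +$356.28 interest = $14,607.48; pay $5,429.83 → $9,177.65
Quarter 2: $9,177.65 +$229.44 interest = $9,407.09; pay $5,429.83 → $3,977.26

$3,977.26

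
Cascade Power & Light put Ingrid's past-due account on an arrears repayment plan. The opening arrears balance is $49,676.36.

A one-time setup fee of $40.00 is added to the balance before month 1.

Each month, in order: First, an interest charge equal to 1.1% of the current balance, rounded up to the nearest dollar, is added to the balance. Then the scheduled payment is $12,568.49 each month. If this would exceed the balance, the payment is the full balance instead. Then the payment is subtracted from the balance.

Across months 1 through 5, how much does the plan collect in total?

$51,115.36

Month 1: opening $49,716.36; interest $547.00 → $50,263.36; payment $12,568.49; balance $37,694.87
Month 2: opening $37,694.87; interest $415.00 → $38,109.87; payment $12,568.49; balance $25,541.38
Month 3: opening $25,541.38; interest $281.00 → $25,822.38; payment $12,568.49; balance $13,253.89
Month 4: opening $13,253.89; interest $146.00 → $13,399.89; payment $12,568.49; balance $831.40
Month 5: opening $831.40; interest $10.00 → $841.40; payment $841.40; balance $0.00
Total paid: $51,115.36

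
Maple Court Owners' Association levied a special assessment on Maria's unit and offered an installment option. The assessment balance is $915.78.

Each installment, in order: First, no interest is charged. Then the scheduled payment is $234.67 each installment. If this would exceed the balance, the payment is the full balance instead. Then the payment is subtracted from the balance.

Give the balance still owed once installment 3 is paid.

Installment 1: $915.78 − $234.67 → $681.11
Installment 2: $681.11 − $234.67 → $446.44
Installment 3: $446.44 − $234.67 → $211.77

$211.77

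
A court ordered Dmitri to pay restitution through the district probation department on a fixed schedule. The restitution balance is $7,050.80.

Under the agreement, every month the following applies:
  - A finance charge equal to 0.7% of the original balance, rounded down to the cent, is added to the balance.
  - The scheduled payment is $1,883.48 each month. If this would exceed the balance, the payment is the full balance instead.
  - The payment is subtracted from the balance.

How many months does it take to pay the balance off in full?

4

Month 1: opening $7,050.80; interest $49.35 → $7,100.15; payment $1,883.48; balance $5,216.67
Month 2: opening $5,216.67; interest $49.35 → $5,266.02; payment $1,883.48; balance $3,382.54
Month 3: opening $3,382.54; interest $49.35 → $3,431.89; payment $1,883.48; balance $1,548.41
Month 4: opening $1,548.41; interest $49.35 → $1,597.76; payment $1,597.76; balance $0.00
Balance reaches $0.00 in month 4.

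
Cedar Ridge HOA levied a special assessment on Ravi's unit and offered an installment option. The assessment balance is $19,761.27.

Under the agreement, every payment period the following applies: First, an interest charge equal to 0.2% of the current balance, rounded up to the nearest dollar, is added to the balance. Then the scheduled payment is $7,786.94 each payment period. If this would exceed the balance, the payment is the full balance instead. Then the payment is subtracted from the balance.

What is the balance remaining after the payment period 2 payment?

$4,252.39

Payment period 1: $19,761.27 +$40.00 interest = $19,801.27; pay $7,786.94 → $12,014.33
Payment period 2: $12,014.33 +$25.00 interest = $12,039.33; pay $7,786.94 → $4,252.39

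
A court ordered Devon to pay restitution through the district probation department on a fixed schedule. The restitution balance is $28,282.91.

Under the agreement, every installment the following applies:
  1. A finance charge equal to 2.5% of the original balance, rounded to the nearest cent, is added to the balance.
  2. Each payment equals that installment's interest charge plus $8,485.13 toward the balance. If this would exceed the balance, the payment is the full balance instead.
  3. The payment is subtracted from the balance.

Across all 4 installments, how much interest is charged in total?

# | Opening | Interest | Payment | End bal
1 | $28,282.91 | $707.07 | $9,192.20 | $19,797.78
2 | $19,797.78 | $707.07 | $9,192.20 | $11,312.65
3 | $11,312.65 | $707.07 | $9,192.20 | $2,827.52
4 | $2,827.52 | $707.07 | $3,534.59 | $0.00
Total interest: $707.07 + $707.07 + $707.07 + $707.07 = $2,828.28

$2,828.28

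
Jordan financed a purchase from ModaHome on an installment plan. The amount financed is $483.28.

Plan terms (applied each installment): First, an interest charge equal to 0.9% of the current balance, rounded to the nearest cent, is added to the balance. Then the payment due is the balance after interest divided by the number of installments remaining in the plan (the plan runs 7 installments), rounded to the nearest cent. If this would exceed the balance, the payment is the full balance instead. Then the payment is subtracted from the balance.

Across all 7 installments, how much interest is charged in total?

$17.71

Installment 1: opening $483.28; interest $4.35 → $487.63; payment $69.66; balance $417.97
Installment 2: opening $417.97; interest $3.76 → $421.73; payment $70.29; balance $351.44
Installment 3: opening $351.44; interest $3.16 → $354.60; payment $70.92; balance $283.68
Installment 4: opening $283.68; interest $2.55 → $286.23; payment $71.56; balance $214.67
Installment 5: opening $214.67; interest $1.93 → $216.60; payment $72.20; balance $144.40
Installment 6: opening $144.40; interest $1.30 → $145.70; payment $72.85; balance $72.85
Installment 7: opening $72.85; interest $0.66 → $73.51; payment $73.51; balance $0.00
Total interest: $4.35 + $3.76 + $3.16 + $2.55 + $1.93 + $1.30 + $0.66 = $17.71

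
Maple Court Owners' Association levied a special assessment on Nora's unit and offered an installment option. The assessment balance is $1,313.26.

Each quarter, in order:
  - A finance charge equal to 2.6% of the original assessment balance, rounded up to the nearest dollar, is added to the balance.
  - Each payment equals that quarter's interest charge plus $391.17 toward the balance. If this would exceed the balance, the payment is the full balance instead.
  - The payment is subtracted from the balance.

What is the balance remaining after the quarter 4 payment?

Quarter 1: $1,313.26 +$35.00 interest = $1,348.26; pay $426.17 → $922.09
Quarter 2: $922.09 +$35.00 interest = $957.09; pay $426.17 → $530.92
Quarter 3: $530.92 +$35.00 interest = $565.92; pay $426.17 → $139.75
Quarter 4: $139.75 +$35.00 interest = $174.75; pay $174.75 → $0.00

$0.00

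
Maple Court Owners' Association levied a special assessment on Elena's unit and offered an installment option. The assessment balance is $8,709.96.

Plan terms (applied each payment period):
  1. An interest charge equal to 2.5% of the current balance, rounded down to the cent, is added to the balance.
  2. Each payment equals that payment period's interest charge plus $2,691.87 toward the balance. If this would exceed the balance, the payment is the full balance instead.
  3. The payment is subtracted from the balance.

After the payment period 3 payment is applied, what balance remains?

Payment period 1: $8,709.96 +$217.74 interest = $8,927.70; pay $2,909.61 → $6,018.09
Payment period 2: $6,018.09 +$150.45 interest = $6,168.54; pay $2,842.32 → $3,326.22
Payment period 3: $3,326.22 +$83.15 interest = $3,409.37; pay $2,775.02 → $634.35

$634.35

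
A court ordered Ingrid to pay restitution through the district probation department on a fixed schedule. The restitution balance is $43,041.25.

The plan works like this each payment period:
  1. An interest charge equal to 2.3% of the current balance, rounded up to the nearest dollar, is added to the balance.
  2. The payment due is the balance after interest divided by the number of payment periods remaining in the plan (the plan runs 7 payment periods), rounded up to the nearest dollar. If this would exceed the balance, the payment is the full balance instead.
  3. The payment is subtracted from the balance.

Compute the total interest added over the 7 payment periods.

$4,151.00

# | Opening | Interest | Payment | End bal
1 | $43,041.25 | $990.00 | $6,291.00 | $37,740.25
2 | $37,740.25 | $869.00 | $6,435.00 | $32,174.25
3 | $32,174.25 | $741.00 | $6,584.00 | $26,331.25
4 | $26,331.25 | $606.00 | $6,735.00 | $20,202.25
5 | $20,202.25 | $465.00 | $6,890.00 | $13,777.25
6 | $13,777.25 | $317.00 | $7,048.00 | $7,046.25
7 | $7,046.25 | $163.00 | $7,209.25 | $0.00
Total interest: $990.00 + $869.00 + $741.00 + $606.00 + $465.00 + $317.00 + $163.00 = $4,151.00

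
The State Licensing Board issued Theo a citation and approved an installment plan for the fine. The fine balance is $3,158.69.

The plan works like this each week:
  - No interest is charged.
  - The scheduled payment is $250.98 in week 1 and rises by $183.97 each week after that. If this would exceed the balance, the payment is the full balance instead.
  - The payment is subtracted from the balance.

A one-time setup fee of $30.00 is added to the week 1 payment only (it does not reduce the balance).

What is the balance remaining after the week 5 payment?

$64.09

Week 1: $3,158.69 − $250.98 (+ $30.00 fee) → $2,907.71
Week 2: $2,907.71 − $434.95 → $2,472.76
Week 3: $2,472.76 − $618.92 → $1,853.84
Week 4: $1,853.84 − $802.89 → $1,050.95
Week 5: $1,050.95 − $986.86 → $64.09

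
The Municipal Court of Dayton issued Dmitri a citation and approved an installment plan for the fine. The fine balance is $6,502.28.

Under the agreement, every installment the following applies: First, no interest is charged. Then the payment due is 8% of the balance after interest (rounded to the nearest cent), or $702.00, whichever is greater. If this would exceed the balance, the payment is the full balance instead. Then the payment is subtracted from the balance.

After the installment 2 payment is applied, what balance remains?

$5,098.28

Installment 1: opening $6,502.28; payment $702.00; balance $5,800.28
Installment 2: opening $5,800.28; payment $702.00; balance $5,098.28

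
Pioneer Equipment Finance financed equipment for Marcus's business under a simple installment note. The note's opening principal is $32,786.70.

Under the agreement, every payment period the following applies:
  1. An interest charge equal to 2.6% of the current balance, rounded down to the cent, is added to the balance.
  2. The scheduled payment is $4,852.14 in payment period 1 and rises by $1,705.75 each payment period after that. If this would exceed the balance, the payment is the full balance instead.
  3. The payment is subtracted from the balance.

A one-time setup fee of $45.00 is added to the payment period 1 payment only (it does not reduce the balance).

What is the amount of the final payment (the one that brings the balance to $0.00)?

Payment period 1: opening $32,786.70; interest $852.45 → $33,639.15; payment $4,852.14 (+ $45.00 fee); balance $28,787.01
Payment period 2: opening $28,787.01; interest $748.46 → $29,535.47; payment $6,557.89; balance $22,977.58
Payment period 3: opening $22,977.58; interest $597.41 → $23,574.99; payment $8,263.64; balance $15,311.35
Payment period 4: opening $15,311.35; interest $398.09 → $15,709.44; payment $9,969.39; balance $5,740.05
Payment period 5: opening $5,740.05; interest $149.24 → $5,889.29; payment $5,889.29; balance $0.00

$5,889.29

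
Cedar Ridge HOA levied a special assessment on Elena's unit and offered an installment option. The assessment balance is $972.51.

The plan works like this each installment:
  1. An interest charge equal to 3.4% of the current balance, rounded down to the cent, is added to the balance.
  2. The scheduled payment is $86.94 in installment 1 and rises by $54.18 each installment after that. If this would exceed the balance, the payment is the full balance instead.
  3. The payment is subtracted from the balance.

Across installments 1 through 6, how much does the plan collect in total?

Installment 1: opening $972.51; interest $33.06 → $1,005.57; payment $86.94; balance $918.63
Installment 2: opening $918.63; interest $31.23 → $949.86; payment $141.12; balance $808.74
Installment 3: opening $808.74; interest $27.49 → $836.23; payment $195.30; balance $640.93
Installment 4: opening $640.93; interest $21.79 → $662.72; payment $249.48; balance $413.24
Installment 5: opening $413.24; interest $14.05 → $427.29; payment $303.66; balance $123.63
Installment 6: opening $123.63; interest $4.20 → $127.83; payment $127.83; balance $0.00
Total paid: $1,104.33

$1,104.33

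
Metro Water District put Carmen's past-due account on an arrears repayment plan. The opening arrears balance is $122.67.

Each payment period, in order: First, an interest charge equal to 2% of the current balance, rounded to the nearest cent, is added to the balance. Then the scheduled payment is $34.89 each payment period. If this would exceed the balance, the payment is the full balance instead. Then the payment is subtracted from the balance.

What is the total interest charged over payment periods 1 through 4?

$5.86

Payment period 1: $122.67 +$2.45 interest = $125.12; pay $34.89 → $90.23
Payment period 2: $90.23 +$1.80 interest = $92.03; pay $34.89 → $57.14
Payment period 3: $57.14 +$1.14 interest = $58.28; pay $34.89 → $23.39
Payment period 4: $23.39 +$0.47 interest = $23.86; pay $23.86 → $0.00
Total interest: $2.45 + $1.80 + $1.14 + $0.47 = $5.86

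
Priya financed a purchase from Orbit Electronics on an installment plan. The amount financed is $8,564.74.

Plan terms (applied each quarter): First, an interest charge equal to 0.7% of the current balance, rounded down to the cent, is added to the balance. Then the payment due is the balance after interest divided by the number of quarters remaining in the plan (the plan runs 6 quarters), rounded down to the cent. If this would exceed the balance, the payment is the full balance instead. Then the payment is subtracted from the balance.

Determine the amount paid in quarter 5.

$1,478.12

# | Opening | Interest | Payment | End bal
1 | $8,564.74 | $59.95 | $1,437.44 | $7,187.25
2 | $7,187.25 | $50.31 | $1,447.51 | $5,790.05
3 | $5,790.05 | $40.53 | $1,457.64 | $4,372.94
4 | $4,372.94 | $30.61 | $1,467.85 | $2,935.70
5 | $2,935.70 | $20.54 | $1,478.12 | $1,478.12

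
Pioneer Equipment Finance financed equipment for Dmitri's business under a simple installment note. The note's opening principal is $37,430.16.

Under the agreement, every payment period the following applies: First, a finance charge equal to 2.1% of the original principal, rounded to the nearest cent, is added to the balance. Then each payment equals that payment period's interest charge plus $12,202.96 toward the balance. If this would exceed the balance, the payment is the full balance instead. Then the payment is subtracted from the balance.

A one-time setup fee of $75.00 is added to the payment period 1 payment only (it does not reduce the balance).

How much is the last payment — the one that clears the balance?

$1,607.31

Payment period 1: $37,430.16 +$786.03 interest = $38,216.19; pay $12,988.99 (+ $75.00 fee) → $25,227.20
Payment period 2: $25,227.20 +$786.03 interest = $26,013.23; pay $12,988.99 → $13,024.24
Payment period 3: $13,024.24 +$786.03 interest = $13,810.27; pay $12,988.99 → $821.28
Payment period 4: $821.28 +$786.03 interest = $1,607.31; pay $1,607.31 → $0.00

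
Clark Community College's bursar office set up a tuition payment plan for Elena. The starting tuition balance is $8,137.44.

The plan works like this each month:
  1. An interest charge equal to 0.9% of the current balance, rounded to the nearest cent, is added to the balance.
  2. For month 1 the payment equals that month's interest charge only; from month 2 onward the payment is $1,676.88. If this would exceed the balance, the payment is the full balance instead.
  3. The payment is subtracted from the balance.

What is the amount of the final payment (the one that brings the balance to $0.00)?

# | Opening | Interest | Payment | End bal
1 | $8,137.44 | $73.24 | $73.24 | $8,137.44
2 | $8,137.44 | $73.24 | $1,676.88 | $6,533.80
3 | $6,533.80 | $58.80 | $1,676.88 | $4,915.72
4 | $4,915.72 | $44.24 | $1,676.88 | $3,283.08
5 | $3,283.08 | $29.55 | $1,676.88 | $1,635.75
6 | $1,635.75 | $14.72 | $1,650.47 | $0.00

$1,650.47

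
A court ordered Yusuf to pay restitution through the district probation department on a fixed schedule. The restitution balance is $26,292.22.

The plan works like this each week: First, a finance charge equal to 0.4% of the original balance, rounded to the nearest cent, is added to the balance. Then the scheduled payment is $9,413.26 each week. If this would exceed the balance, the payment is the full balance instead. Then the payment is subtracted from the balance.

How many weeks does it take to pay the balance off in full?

3

Week 1: opening $26,292.22; interest $105.17 → $26,397.39; payment $9,413.26; balance $16,984.13
Week 2: opening $16,984.13; interest $105.17 → $17,089.30; payment $9,413.26; balance $7,676.04
Week 3: opening $7,676.04; interest $105.17 → $7,781.21; payment $7,781.21; balance $0.00
Balance reaches $0.00 in week 3.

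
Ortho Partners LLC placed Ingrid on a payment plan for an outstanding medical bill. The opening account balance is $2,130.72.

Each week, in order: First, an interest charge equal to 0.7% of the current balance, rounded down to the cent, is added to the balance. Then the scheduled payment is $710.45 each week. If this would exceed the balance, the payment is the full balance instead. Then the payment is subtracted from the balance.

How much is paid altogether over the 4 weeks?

$2,161.01

# | Opening | Interest | Payment | End bal
1 | $2,130.72 | $14.91 | $710.45 | $1,435.18
2 | $1,435.18 | $10.04 | $710.45 | $734.77
3 | $734.77 | $5.14 | $710.45 | $29.46
4 | $29.46 | $0.20 | $29.66 | $0.00
Total paid: $2,161.01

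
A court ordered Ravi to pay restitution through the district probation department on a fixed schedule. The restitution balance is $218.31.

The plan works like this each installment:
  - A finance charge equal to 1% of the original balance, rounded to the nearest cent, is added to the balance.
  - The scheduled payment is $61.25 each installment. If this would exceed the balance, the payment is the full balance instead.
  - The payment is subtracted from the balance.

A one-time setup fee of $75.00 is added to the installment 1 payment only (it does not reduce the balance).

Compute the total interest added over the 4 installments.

$8.72

Installment 1: $218.31 +$2.18 interest = $220.49; pay $61.25 (+ $75.00 fee) → $159.24
Installment 2: $159.24 +$2.18 interest = $161.42; pay $61.25 → $100.17
Installment 3: $100.17 +$2.18 interest = $102.35; pay $61.25 → $41.10
Installment 4: $41.10 +$2.18 interest = $43.28; pay $43.28 → $0.00
Total interest: $2.18 + $2.18 + $2.18 + $2.18 = $8.72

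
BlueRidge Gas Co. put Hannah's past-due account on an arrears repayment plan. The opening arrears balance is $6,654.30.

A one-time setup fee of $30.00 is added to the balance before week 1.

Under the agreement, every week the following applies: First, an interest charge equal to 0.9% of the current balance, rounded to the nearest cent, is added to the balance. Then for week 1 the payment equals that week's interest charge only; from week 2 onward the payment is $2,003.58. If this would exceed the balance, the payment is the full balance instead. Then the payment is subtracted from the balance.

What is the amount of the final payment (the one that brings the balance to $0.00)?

Week 1: opening $6,684.30; interest $60.16 → $6,744.46; payment $60.16; balance $6,684.30
Week 2: opening $6,684.30; interest $60.16 → $6,744.46; payment $2,003.58; balance $4,740.88
Week 3: opening $4,740.88; interest $42.67 → $4,783.55; payment $2,003.58; balance $2,779.97
Week 4: opening $2,779.97; interest $25.02 → $2,804.99; payment $2,003.58; balance $801.41
Week 5: opening $801.41; interest $7.21 → $808.62; payment $808.62; balance $0.00

$808.62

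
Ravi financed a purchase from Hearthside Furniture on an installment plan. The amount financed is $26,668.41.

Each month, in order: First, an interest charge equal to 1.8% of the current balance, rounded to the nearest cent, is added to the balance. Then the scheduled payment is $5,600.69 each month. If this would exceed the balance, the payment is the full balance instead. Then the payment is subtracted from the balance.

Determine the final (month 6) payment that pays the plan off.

Month 1: opening $26,668.41; interest $480.03 → $27,148.44; payment $5,600.69; balance $21,547.75
Month 2: opening $21,547.75; interest $387.86 → $21,935.61; payment $5,600.69; balance $16,334.92
Month 3: opening $16,334.92; interest $294.03 → $16,628.95; payment $5,600.69; balance $11,028.26
Month 4: opening $11,028.26; interest $198.51 → $11,226.77; payment $5,600.69; balance $5,626.08
Month 5: opening $5,626.08; interest $101.27 → $5,727.35; payment $5,600.69; balance $126.66
Month 6: opening $126.66; interest $2.28 → $128.94; payment $128.94; balance $0.00

$128.94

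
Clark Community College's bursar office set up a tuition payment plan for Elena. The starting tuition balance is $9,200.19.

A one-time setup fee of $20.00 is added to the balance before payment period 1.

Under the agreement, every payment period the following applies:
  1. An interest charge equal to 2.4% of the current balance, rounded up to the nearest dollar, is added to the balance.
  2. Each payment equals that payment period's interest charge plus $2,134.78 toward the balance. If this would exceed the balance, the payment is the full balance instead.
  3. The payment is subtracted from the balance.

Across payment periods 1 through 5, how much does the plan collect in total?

$9,817.19

Payment period 1: opening $9,220.19; interest $222.00 → $9,442.19; payment $2,356.78; balance $7,085.41
Payment period 2: opening $7,085.41; interest $171.00 → $7,256.41; payment $2,305.78; balance $4,950.63
Payment period 3: opening $4,950.63; interest $119.00 → $5,069.63; payment $2,253.78; balance $2,815.85
Payment period 4: opening $2,815.85; interest $68.00 → $2,883.85; payment $2,202.78; balance $681.07
Payment period 5: opening $681.07; interest $17.00 → $698.07; payment $698.07; balance $0.00
Total paid: $9,817.19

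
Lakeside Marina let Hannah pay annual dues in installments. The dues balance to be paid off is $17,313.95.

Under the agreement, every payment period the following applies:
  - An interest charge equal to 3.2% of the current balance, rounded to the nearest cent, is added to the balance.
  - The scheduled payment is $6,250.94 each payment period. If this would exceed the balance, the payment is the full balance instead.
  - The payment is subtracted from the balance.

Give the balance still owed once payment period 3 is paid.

$0.00

Payment period 1: opening $17,313.95; interest $554.05 → $17,868.00; payment $6,250.94; balance $11,617.06
Payment period 2: opening $11,617.06; interest $371.75 → $11,988.81; payment $6,250.94; balance $5,737.87
Payment period 3: opening $5,737.87; interest $183.61 → $5,921.48; payment $5,921.48; balance $0.00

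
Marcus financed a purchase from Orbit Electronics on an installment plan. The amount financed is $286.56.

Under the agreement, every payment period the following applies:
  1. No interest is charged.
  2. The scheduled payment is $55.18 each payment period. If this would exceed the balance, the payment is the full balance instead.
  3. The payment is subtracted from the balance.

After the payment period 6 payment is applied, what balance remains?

$0.00

Payment period 1: opening $286.56; payment $55.18; balance $231.38
Payment period 2: opening $231.38; payment $55.18; balance $176.20
Payment period 3: opening $176.20; payment $55.18; balance $121.02
Payment period 4: opening $121.02; payment $55.18; balance $65.84
Payment period 5: opening $65.84; payment $55.18; balance $10.66
Payment period 6: opening $10.66; payment $10.66; balance $0.00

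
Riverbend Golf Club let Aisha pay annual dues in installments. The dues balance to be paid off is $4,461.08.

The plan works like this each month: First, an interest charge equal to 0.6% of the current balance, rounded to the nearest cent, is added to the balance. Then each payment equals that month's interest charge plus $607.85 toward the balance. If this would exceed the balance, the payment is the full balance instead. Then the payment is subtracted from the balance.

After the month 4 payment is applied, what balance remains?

# | Opening | Interest | Payment | End bal
1 | $4,461.08 | $26.77 | $634.62 | $3,853.23
2 | $3,853.23 | $23.12 | $630.97 | $3,245.38
3 | $3,245.38 | $19.47 | $627.32 | $2,637.53
4 | $2,637.53 | $15.83 | $623.68 | $2,029.68

$2,029.68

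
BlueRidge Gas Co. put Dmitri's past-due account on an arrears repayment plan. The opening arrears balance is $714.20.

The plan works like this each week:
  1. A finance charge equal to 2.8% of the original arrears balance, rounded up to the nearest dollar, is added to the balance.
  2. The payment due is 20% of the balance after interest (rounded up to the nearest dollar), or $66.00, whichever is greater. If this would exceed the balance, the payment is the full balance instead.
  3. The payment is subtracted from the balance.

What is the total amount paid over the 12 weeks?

# | Opening | Interest | Payment | End bal
1 | $714.20 | $20.00 | $147.00 | $587.20
2 | $587.20 | $20.00 | $122.00 | $485.20
3 | $485.20 | $20.00 | $102.00 | $403.20
4 | $403.20 | $20.00 | $85.00 | $338.20
5 | $338.20 | $20.00 | $72.00 | $286.20
6 | $286.20 | $20.00 | $66.00 | $240.20
7 | $240.20 | $20.00 | $66.00 | $194.20
8 | $194.20 | $20.00 | $66.00 | $148.20
9 | $148.20 | $20.00 | $66.00 | $102.20
10 | $102.20 | $20.00 | $66.00 | $56.20
11 | $56.20 | $20.00 | $66.00 | $10.20
12 | $10.20 | $20.00 | $30.20 | $0.00
Total paid: $954.20

$954.20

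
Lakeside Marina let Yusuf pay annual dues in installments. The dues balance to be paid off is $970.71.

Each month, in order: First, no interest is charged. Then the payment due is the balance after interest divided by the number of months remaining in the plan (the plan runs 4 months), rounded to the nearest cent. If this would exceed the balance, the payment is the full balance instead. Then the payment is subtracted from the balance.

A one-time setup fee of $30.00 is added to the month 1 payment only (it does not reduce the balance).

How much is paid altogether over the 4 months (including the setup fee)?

$1,000.71

Month 1: opening $970.71; payment $242.68 (+ $30.00 fee); balance $728.03
Month 2: opening $728.03; payment $242.68; balance $485.35
Month 3: opening $485.35; payment $242.68; balance $242.67
Month 4: opening $242.67; payment $242.67; balance $0.00
Total paid: $1,000.71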